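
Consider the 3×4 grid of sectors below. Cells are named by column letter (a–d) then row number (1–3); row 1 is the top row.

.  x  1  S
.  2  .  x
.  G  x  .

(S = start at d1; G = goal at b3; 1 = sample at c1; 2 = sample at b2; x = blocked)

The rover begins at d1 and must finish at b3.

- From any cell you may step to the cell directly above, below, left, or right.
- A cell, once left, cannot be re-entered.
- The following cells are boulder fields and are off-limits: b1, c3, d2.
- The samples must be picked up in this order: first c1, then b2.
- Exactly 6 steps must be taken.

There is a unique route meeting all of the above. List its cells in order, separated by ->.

The waypoints must appear in the order c1, b2, with no cell reused.
Route from d1: left 1 to c1, down 1 to c2, left 2 to a2, down 1 to a3, right 1 to b3 — 6 moves in all.
Check: order respected (1 at step 1, 2 at step 3); 6 moves as required.

d1 -> c1 -> c2 -> b2 -> a2 -> a3 -> b3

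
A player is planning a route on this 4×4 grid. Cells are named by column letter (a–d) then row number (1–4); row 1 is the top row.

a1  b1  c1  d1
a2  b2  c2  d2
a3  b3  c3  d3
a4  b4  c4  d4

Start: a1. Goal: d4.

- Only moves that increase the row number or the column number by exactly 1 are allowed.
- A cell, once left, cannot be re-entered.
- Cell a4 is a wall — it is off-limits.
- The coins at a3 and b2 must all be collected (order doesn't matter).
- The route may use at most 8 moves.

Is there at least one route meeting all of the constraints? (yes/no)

no

a3 is below but to the left of b2: going b2 → a3 would need a leftward move and a3 → b2 an upward move, so no right/down-only route can visit both required cells.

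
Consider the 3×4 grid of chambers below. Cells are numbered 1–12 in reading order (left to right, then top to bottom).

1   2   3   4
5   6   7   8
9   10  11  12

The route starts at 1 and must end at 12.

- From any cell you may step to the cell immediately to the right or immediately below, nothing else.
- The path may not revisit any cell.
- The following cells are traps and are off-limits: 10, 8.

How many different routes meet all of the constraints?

3

A right/down-only route from 1 to 12 makes exactly 2 down-moves and 3 right-moves in some order.
With no other constraints that would be C(5,2) = 10 routes.
Subtract routes through each blocked cell (inclusion–exclusion for overlaps): − through 8: 4 − through 10: 3 → 3.
That gives 3 routes.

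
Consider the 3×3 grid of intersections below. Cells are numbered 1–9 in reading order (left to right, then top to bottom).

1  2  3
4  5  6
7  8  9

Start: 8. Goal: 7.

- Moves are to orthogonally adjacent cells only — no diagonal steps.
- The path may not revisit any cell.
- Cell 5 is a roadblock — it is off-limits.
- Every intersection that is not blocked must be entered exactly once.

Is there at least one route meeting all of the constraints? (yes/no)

One route that works: 8 → 9 → 6 → 3 → 2 → 1 → 4 → 7.

yes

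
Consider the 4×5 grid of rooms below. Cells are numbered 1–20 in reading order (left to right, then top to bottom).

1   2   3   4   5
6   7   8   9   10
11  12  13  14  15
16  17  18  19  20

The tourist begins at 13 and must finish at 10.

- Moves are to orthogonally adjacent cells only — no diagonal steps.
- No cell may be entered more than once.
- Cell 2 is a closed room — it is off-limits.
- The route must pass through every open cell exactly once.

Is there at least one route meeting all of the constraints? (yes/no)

no

Cell 1 has only one open neighbour but is neither the start nor the goal, so a Hamiltonian route would have to both enter and leave it through the same neighbour — impossible without revisiting.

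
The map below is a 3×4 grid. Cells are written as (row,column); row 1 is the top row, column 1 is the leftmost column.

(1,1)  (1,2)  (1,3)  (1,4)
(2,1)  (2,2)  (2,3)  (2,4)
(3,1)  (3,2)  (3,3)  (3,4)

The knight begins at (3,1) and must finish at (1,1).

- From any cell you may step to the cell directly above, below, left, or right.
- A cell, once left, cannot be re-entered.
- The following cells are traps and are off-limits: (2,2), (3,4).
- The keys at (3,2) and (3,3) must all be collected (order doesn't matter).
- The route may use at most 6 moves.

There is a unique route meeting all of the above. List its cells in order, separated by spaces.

Any route must reach (3,2) and (3,3) and still end at (1,1) within 6 moves, so the order of the required stops is forced.
Route from (3,1): 2× right (reaching (3,3)), 2× up (reaching (1,3)), 2× left (reaching (1,1)) — 6 moves in all.
Check: all required cells visited; 6 ≤ 6 moves.

(3,1) (3,2) (3,3) (2,3) (1,3) (1,2) (1,1)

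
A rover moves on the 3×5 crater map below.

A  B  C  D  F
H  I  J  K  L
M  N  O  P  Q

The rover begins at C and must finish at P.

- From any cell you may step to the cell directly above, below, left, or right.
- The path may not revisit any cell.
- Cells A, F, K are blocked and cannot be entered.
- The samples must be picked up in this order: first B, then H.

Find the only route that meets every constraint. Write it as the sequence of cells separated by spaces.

C B I H M N O P

The waypoints must appear in the order B, H, with no cell reused.
Route from C: left 1 to B, down 1 to I, left 1 to H, down 1 to M, right 3 to P — 7 moves in all.
Check: order respected (B at step 1, H at step 3).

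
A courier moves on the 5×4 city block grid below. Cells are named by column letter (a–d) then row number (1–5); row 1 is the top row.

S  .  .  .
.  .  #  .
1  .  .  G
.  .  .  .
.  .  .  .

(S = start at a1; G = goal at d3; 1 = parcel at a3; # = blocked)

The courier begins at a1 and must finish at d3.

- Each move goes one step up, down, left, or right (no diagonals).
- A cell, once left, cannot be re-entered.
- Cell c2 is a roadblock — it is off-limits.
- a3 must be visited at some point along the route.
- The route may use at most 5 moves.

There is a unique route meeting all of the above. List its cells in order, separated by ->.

a1 -> a2 -> a3 -> b3 -> c3 -> d3

The budget equals the shortest possible length, so every move has to be on a shortest route through the required cells.
Route from a1: 2× down (reaching a3), 3× right (reaching d3) — 5 moves in all.
Check: all required cells visited; 5 ≤ 5 moves.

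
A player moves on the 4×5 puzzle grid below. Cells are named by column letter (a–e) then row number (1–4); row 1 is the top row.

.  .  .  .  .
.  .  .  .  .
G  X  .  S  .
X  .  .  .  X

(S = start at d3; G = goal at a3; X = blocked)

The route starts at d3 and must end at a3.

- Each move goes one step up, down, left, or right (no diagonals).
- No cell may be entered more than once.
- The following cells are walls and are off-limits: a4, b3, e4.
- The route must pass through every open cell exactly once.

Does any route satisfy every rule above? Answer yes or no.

Cell b4 has only one open neighbour but is neither the start nor the goal, so a Hamiltonian route would have to both enter and leave it through the same neighbour — impossible without revisiting.

no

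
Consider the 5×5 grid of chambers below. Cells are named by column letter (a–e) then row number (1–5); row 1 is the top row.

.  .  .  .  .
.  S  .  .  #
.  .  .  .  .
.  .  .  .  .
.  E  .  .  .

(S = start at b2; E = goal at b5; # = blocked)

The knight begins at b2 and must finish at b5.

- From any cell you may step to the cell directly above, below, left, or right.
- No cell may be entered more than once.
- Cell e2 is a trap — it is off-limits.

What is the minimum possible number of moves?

The Manhattan distance from b2 to b5 is |2−5| + |2−2| = 3, so at least 3 moves are needed.
A route of 3 moves achieves this: b2 → b3 → b4 → b5.
Since 3 matches the lower bound, it is optimal.

3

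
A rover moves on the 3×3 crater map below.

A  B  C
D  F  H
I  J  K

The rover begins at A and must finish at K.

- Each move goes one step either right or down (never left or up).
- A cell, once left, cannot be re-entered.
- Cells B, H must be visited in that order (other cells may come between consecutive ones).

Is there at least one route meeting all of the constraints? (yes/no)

yes

One route that works: A → B → F → H → K.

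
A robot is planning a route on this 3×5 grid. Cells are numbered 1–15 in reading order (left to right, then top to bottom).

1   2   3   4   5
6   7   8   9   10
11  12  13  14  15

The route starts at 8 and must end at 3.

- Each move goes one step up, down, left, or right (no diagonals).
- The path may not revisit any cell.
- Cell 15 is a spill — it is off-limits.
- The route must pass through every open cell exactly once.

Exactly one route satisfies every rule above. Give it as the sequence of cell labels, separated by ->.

Need to visit all 14 open cells exactly once, starting at 8 and ending at 3.
Cell 5 has only two open neighbours (10 and 4), so the path must pass straight through it: one of those is the cell it's entered from and the other is where it exits.
Route from 8: left to 7, up to 2, left to 1, 2× down (reaching 11), 3× right (reaching 14), up to 9, right to 10, up to 5, 2× left (reaching 3) — 13 moves in all.
Check: all 14 open cells covered.

8 -> 7 -> 2 -> 1 -> 6 -> 11 -> 12 -> 13 -> 14 -> 9 -> 10 -> 5 -> 4 -> 3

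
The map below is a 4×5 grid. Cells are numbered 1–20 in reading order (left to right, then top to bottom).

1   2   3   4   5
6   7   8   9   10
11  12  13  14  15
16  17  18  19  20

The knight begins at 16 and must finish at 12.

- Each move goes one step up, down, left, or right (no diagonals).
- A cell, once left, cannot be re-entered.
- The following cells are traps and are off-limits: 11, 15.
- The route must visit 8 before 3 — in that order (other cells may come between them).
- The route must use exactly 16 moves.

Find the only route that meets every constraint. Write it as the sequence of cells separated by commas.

16, 17, 18, 19, 14, 13, 8, 9, 10, 5, 4, 3, 2, 1, 6, 7, 12

The waypoints must appear in the order 8, 3, with no cell reused.
Route from 16: 3× right (reaching 19), up to 14, left to 13, up to 8, 2× right (reaching 10), up to 5, 4× left (reaching 1), down to 6, right to 7, down to 12 — 16 moves in all.
Check: order respected (8 at step 6, 3 at step 11); 16 moves as required.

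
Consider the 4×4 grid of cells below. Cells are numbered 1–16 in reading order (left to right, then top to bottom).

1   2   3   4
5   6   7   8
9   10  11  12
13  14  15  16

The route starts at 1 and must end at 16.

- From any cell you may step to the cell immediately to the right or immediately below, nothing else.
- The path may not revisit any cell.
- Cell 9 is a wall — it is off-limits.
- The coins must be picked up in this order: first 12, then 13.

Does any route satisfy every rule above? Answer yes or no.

13 lies to the left of 12, so going from 12 to 13 would need a leftward move — but moves only go right/down, so 12 cannot be visited before 13.

no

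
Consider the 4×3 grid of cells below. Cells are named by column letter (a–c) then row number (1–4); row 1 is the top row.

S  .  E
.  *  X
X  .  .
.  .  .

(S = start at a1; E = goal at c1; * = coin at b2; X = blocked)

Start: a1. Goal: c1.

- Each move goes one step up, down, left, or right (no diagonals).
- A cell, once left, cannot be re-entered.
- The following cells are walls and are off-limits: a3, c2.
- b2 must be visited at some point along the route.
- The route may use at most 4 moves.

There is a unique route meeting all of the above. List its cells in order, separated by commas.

The budget equals the shortest possible length, so every move has to be on a shortest route through the required cells.
Route from a1: down 1 to a2, right 1 to b2, up 1 to b1, right 1 to c1 — 4 moves in all.
Check: all required cells visited; 4 ≤ 4 moves.

a1, a2, b2, b1, c1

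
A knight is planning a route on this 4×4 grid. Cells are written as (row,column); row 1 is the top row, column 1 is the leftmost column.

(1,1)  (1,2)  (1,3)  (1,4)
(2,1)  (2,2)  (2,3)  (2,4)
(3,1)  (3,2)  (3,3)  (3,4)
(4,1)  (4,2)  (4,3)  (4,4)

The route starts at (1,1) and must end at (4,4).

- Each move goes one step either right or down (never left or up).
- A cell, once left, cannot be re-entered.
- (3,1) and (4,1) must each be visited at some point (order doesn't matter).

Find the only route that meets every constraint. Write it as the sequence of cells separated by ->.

Moves only go right or down, so the column and row indices never decrease.
Route from (1,1): down 3 to (4,1), right 3 to (4,4) — 6 moves in all.
Check: all required cells visited.

(1,1) -> (2,1) -> (3,1) -> (4,1) -> (4,2) -> (4,3) -> (4,4)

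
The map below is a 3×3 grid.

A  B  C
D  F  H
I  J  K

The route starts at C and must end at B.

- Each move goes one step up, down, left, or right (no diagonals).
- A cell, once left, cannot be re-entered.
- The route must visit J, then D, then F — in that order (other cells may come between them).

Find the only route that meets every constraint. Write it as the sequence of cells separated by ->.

The waypoints must appear in the order J, D, F, with no cell reused.
Route from C: 2× down (reaching K), 2× left (reaching I), up to D, right to F, up to B — 7 moves in all.
Check: order respected (J at step 3, D at step 5, F at step 6).

C -> H -> K -> J -> I -> D -> F -> B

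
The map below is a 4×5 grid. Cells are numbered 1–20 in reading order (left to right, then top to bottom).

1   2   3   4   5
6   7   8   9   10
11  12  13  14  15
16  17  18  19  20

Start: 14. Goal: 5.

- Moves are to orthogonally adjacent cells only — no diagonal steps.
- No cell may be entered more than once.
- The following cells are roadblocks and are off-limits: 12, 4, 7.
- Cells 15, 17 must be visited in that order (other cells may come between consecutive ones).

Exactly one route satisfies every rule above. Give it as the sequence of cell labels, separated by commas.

14, 15, 20, 19, 18, 17, 16, 11, 6, 1, 2, 3, 8, 9, 10, 5

The waypoints must appear in the order 15, 17, with no cell reused.
Route from 14: right 1 to 15, down 1 to 20, left 4 to 16, up 3 to 1, right 2 to 3, down 1 to 8, right 2 to 10, up 1 to 5 — 15 moves in all.
Check: order respected (15 at step 1, 17 at step 5).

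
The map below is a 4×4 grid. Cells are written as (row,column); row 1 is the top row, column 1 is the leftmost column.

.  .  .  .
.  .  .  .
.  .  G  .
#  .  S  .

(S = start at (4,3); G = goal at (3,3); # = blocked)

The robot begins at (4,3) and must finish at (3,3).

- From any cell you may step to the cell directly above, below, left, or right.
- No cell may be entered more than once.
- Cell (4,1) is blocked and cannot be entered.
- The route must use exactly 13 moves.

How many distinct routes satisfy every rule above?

Need simple routes of exactly 13 moves from (4,3) to (3,3) (Manhattan distance 1, so 6 moves are spent on a detour and 6 undoing it).
Enumerating: (4,3) (4,2) (3,2) (3,1) (2,1) (1,1) (1,2) (2,2) (2,3) (1,3) (1,4) (2,4) (3,4) (3,3) | (4,3) (4,4) (3,4) (2,4) (1,4) (1,3) (2,3) (2,2) (1,2) (1,1) (2,1) (3,1) (3,2) (3,3) | (4,3) (4,4) (3,4) (2,4) (1,4) (1,3) (1,2) (1,1) (2,1) (3,1) (3,2) (2,2) (2,3) (3,3).
That gives 3 routes.

3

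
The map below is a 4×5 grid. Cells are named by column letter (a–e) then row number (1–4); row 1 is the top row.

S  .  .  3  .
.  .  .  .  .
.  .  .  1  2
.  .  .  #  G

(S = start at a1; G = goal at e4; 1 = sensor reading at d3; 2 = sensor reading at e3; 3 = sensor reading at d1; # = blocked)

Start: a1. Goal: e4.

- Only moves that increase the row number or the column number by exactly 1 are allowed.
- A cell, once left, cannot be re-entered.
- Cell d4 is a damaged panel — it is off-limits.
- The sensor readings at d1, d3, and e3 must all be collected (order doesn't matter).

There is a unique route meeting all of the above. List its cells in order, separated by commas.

a1, b1, c1, d1, d2, d3, e3, e4

Moves only go right or down, so the column and row indices never decrease.
Route from a1: 3× right (reaching d1), 2× down (reaching d3), right to e3, down to e4 — 7 moves in all.
Check: all required cells visited.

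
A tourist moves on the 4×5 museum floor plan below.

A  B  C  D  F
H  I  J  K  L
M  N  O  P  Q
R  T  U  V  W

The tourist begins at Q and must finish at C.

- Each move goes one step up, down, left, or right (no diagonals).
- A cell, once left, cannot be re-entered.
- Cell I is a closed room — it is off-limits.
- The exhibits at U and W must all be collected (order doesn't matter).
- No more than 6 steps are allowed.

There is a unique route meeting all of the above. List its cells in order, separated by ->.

Q -> W -> V -> U -> O -> J -> C

The budget equals the shortest possible length, so every move has to be on a shortest route through the required cells.
Route from Q: down 1 to W, left 2 to U, up 3 to C — 6 moves in all.
Check: all required cells visited; 6 ≤ 6 moves.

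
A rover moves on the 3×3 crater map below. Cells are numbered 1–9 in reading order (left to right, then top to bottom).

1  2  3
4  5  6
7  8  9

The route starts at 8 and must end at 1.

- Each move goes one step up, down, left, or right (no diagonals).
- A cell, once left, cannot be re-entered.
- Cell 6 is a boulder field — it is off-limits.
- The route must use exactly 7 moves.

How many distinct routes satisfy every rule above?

Need simple routes of exactly 7 moves from 8 to 1 (Manhattan distance 3, so 2 moves are spent on a detour and 2 undoing it).
No route satisfies every constraint, so the count is 0.

0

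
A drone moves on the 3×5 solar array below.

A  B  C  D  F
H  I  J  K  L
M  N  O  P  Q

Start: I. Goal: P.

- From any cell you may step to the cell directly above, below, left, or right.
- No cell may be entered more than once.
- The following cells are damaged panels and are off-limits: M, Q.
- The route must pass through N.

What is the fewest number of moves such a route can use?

Any route passes through N somewhere between I and P. Summing Manhattan distances along the two legs (I → N → P) gives a lower bound of 1 + 2 = 3 moves.
A route of 3 moves achieves this: I → N → O → P.
Since 3 matches the lower bound, it is optimal.

3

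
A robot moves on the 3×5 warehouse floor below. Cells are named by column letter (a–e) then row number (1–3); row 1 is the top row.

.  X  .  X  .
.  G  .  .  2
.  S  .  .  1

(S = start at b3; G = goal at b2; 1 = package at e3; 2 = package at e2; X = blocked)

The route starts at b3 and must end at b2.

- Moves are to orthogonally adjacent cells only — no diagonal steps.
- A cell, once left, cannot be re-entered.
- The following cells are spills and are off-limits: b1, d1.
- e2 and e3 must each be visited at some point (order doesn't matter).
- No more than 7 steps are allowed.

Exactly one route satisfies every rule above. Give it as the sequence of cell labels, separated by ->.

b3 -> c3 -> d3 -> e3 -> e2 -> d2 -> c2 -> b2

The 7-move cap with required stops at e2, e3 leaves no slack for detours.
Route from b3: right 3 to e3, up 1 to e2, left 3 to b2 — 7 moves in all.
Check: all required cells visited; 7 ≤ 7 moves.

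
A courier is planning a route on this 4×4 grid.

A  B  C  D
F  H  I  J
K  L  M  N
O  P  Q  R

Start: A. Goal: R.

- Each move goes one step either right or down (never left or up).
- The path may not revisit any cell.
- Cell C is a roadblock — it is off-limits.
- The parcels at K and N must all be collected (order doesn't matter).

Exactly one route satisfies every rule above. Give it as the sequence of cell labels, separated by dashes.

Moves only go right or down, so the column and row indices never decrease.
Route from A: 2× down (reaching K), 3× right (reaching N), down to R — 6 moves in all.
Check: all required cells visited.

A - F - K - L - M - N - R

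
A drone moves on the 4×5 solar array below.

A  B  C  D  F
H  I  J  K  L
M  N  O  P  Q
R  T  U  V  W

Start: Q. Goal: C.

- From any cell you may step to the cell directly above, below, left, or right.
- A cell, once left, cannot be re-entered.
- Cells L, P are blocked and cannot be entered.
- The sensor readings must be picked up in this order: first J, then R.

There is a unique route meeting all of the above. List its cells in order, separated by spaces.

Q W V U O J I N T R M H A B C

The waypoints must appear in the order J, R, with no cell reused.
Route from Q: down to W, 2× left (reaching U), 2× up (reaching J), left to I, 2× down (reaching T), left to R, 3× up (reaching A), 2× right (reaching C) — 14 moves in all.
Check: order respected (J at step 5, R at step 9).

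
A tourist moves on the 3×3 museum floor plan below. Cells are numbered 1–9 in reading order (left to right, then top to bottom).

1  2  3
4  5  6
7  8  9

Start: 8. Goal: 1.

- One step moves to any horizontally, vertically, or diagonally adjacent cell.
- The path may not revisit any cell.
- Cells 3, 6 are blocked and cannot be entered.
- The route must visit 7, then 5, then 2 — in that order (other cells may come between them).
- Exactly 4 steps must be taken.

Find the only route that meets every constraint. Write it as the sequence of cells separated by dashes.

The waypoints must appear in the order 7, 5, 2, with no cell reused.
Route from 8: left to 7, up-right to 5, up to 2, left to 1 — 4 moves in all.
Check: order respected (7 at step 1, 5 at step 2, 2 at step 3); 4 moves as required.

8 - 7 - 5 - 2 - 1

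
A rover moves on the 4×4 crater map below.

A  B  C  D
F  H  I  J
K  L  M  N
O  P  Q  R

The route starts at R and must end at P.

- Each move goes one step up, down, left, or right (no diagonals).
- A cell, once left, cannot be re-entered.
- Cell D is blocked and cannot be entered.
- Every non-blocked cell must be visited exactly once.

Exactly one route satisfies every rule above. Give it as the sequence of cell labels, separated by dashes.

Need to visit all 15 open cells exactly once, starting at R and ending at P.
Cell A has only two open neighbours (F and B), so the path must pass straight through it: one of those is the cell it's entered from and the other is where it exits.
Route from R: left to Q, up to M, right to N, up to J, left to I, up to C, 2× left (reaching A), down to F, right to H, down to L, left to K, down to O, right to P — 14 moves in all.
Check: all 15 open cells covered.

R - Q - M - N - J - I - C - B - A - F - H - L - K - O - P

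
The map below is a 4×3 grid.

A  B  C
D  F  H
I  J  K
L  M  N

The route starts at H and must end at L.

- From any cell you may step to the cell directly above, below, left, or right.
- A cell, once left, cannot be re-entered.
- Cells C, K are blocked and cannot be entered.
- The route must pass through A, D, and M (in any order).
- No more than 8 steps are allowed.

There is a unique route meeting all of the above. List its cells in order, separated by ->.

H -> F -> B -> A -> D -> I -> J -> M -> L

Any route must reach A, D, and M and still end at L within 8 moves, so the order of the required stops is forced.
Route from H: left to F, up to B, left to A, 2× down (reaching I), right to J, down to M, left to L — 8 moves in all.
Check: all required cells visited; 8 ≤ 8 moves.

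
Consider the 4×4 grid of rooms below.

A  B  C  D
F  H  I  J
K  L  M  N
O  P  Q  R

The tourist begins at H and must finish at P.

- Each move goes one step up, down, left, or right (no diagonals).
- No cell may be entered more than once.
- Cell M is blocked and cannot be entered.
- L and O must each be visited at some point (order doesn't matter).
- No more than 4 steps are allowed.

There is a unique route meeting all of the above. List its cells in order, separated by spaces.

H L K O P

Any route must reach L and O and still end at P within 4 moves, so the order of the required stops is forced.
Route from H: down to L, left to K, down to O, right to P — 4 moves in all.
Check: all required cells visited; 4 ≤ 4 moves.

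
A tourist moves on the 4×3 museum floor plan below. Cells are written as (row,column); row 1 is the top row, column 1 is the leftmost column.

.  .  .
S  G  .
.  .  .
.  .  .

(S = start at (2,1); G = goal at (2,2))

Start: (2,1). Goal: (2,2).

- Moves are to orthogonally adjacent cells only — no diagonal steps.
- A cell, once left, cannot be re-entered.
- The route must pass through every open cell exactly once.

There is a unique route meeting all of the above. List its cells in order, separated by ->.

(2,1) -> (1,1) -> (1,2) -> (1,3) -> (2,3) -> (3,3) -> (4,3) -> (4,2) -> (4,1) -> (3,1) -> (3,2) -> (2,2)

Need to visit all 12 open cells exactly once, starting at (2,1) and ending at (2,2).
Cell (4,3) has only two open neighbours ((3,3) and (4,2)), so the path must pass straight through it: one of those is the cell it's entered from and the other is where it exits.
Route from (2,1): up 1 to (1,1), right 2 to (1,3), down 3 to (4,3), left 2 to (4,1), up 1 to (3,1), right 1 to (3,2), up 1 to (2,2) — 11 moves in all.
Check: all 12 open cells covered.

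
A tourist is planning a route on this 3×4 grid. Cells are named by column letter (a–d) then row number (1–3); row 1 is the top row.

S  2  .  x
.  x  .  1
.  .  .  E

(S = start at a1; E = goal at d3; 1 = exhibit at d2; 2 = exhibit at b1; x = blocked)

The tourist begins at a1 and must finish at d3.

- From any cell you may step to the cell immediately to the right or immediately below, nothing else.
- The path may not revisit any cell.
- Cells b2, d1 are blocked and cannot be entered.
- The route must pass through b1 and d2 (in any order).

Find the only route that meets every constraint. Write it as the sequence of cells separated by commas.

Moves only go right or down, so the column and row indices never decrease.
Route from a1: right 2 to c1, down 1 to c2, right 1 to d2, down 1 to d3 — 5 moves in all.
Check: all required cells visited.

a1, b1, c1, c2, d2, d3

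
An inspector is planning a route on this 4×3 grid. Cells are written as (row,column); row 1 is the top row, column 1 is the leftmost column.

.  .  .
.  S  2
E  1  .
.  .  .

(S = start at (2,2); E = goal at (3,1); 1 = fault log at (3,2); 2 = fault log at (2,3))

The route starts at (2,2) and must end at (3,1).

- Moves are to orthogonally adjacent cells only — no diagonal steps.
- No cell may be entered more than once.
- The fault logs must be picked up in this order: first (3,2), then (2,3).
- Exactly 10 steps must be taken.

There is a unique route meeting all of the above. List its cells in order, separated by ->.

The waypoints must appear in the order (3,2), (2,3), with no cell reused.
Route from (2,2): 2× down (reaching (4,2)), right to (4,3), 3× up (reaching (1,3)), 2× left (reaching (1,1)), 2× down (reaching (3,1)) — 10 moves in all.
Check: order respected (1 at step 1, 2 at step 5); 10 moves as required.

(2,2) -> (3,2) -> (4,2) -> (4,3) -> (3,3) -> (2,3) -> (1,3) -> (1,2) -> (1,1) -> (2,1) -> (3,1)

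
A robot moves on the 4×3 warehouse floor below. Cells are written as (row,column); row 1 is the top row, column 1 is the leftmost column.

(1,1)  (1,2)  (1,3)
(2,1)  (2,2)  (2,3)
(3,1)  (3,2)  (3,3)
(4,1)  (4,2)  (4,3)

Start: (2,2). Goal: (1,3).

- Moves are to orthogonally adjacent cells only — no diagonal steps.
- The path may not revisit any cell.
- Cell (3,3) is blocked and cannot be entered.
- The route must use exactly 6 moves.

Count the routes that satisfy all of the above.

1

Need simple routes of exactly 6 moves from (2,2) to (1,3) (Manhattan distance 2, so 2 moves are spent on a detour and 2 undoing it).
Enumerating: (2,2) (3,2) (3,1) (2,1) (1,1) (1,2) (1,3).
That gives 1 route.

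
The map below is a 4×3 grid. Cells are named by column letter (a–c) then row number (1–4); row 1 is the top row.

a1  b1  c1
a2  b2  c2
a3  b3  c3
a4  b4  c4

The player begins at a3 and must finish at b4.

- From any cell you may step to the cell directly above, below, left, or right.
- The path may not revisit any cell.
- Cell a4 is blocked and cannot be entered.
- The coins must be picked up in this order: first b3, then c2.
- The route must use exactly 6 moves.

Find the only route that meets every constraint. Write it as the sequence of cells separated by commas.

a3, b3, b2, c2, c3, c4, b4

The waypoints must appear in the order b3, c2, with no cell reused.
Route from a3: right to b3, up to b2, right to c2, 2× down (reaching c4), left to b4 — 6 moves in all.
Check: order respected (b3 at step 1, c2 at step 3); 6 moves as required.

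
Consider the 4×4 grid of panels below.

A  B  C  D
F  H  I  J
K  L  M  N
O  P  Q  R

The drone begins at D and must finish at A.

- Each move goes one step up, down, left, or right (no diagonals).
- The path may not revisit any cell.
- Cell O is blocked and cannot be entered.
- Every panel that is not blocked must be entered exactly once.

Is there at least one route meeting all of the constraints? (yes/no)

Colour the cells like a checkerboard: each orthogonal step flips colour, so a Hamiltonian route alternates colours. Here there are 8 cells of one colour and 7 of the other, with start on the opposite colour to the goal — the counts and endpoints can't be arranged into an alternating sequence of length 15, so no Hamiltonian route exists.

no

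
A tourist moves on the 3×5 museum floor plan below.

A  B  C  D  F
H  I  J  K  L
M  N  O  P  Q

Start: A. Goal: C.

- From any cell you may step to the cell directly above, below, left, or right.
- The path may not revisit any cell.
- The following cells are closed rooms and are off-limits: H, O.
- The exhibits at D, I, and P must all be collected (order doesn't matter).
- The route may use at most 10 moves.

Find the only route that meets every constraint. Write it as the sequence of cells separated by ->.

A -> B -> I -> J -> K -> P -> Q -> L -> F -> D -> C

The 10-move cap with required stops at D, I, P leaves no slack for detours.
Route from A: right to B, down to I, 2× right (reaching K), down to P, right to Q, 2× up (reaching F), 2× left (reaching C) — 10 moves in all.
Check: all required cells visited; 10 ≤ 10 moves.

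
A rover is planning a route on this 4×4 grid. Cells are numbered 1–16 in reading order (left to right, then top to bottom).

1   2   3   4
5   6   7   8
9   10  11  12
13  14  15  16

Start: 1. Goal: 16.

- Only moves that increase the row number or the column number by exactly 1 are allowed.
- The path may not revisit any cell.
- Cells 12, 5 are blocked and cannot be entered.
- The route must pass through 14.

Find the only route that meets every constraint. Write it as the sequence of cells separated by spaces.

1 2 6 10 14 15 16

Moves only go right or down, so the column and row indices never decrease.
Route from 1: right to 2, 3× down (reaching 14), 2× right (reaching 16) — 6 moves in all.
Check: all required cells visited.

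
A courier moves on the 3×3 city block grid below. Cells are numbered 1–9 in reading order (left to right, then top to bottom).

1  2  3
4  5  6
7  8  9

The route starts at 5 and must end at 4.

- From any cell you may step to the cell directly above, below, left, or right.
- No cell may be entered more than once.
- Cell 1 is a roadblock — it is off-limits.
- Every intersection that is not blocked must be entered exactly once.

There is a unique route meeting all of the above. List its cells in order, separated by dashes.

5 - 2 - 3 - 6 - 9 - 8 - 7 - 4

Need to visit all 8 open cells exactly once, starting at 5 and ending at 4.
Cell 2 has only two open neighbours (5 and 3), so the path must pass straight through it: one of those is the cell it's entered from and the other is where it exits.
Route from 5: up 1 to 2, right 1 to 3, down 2 to 9, left 2 to 7, up 1 to 4 — 7 moves in all.
Check: all 8 open cells covered.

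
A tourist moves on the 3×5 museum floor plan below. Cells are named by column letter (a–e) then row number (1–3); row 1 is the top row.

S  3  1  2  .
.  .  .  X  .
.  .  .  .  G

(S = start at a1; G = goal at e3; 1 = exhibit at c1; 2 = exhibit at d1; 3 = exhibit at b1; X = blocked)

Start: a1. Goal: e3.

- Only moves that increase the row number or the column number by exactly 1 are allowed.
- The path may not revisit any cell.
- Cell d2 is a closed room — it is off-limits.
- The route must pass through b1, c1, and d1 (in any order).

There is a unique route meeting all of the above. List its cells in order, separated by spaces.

a1 b1 c1 d1 e1 e2 e3

Moves only go right or down, so the column and row indices never decrease.
Route from a1: right 4 to e1, down 2 to e3 — 6 moves in all.
Check: all required cells visited.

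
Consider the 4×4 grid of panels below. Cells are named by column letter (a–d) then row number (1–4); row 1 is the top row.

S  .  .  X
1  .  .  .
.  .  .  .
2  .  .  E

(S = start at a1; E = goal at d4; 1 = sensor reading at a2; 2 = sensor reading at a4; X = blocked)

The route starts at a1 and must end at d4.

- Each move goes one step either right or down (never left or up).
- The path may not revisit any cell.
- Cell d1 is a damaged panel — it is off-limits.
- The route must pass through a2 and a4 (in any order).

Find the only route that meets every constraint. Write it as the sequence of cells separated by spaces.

a1 a2 a3 a4 b4 c4 d4

Moves only go right or down, so the column and row indices never decrease.
Route from a1: 3× down (reaching a4), 3× right (reaching d4) — 6 moves in all.
Check: all required cells visited.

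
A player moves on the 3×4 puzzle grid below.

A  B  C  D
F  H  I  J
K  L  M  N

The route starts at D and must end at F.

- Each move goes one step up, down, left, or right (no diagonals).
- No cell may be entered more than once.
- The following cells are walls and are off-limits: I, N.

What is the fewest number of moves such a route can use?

4

The Manhattan distance from D to F is |1−2| + |4−1| = 4, so at least 4 moves are needed.
A route of 4 moves achieves this: D → C → B → H → F.
Since 4 matches the lower bound, it is optimal.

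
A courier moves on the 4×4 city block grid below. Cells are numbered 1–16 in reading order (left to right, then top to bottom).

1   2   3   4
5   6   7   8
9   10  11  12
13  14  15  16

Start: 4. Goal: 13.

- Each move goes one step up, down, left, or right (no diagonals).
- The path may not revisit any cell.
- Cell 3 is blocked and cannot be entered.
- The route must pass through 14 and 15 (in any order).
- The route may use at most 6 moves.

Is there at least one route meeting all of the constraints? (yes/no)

yes

One route that works: 4 → 8 → 12 → 16 → 15 → 14 → 13.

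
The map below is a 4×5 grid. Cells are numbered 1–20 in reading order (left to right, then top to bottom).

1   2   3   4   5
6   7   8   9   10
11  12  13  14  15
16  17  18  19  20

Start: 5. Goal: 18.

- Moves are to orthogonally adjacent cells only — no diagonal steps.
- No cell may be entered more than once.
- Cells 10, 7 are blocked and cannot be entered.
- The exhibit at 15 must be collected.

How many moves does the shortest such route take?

7

Any route passes through 15 somewhere between 5 and 18. Summing Manhattan distances along the two legs (5 → 15 → 18) gives a lower bound of 2 + 3 = 5 moves.
That bound ignores the blocked cells. Measuring each leg by the fewest moves that actually steer around them (5→15: 4; 15→18: 3) raises the lower bound to 7.
A route of 7 moves exists: 5 → 4 → 9 → 14 → 15 → 20 → 19 → 18.
Since 7 matches that lower bound, it is optimal.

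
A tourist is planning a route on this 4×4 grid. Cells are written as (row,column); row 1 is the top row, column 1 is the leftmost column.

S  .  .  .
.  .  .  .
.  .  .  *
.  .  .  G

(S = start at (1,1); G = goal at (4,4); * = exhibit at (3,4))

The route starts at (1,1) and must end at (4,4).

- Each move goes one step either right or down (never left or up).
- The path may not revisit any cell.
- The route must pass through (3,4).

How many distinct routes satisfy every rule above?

10

A right/down-only route from (1,1) to (4,4) makes exactly 3 down-moves and 3 right-moves in some order.
With no other constraints that would be C(6,3) = 20 routes.
Split at (3,4) and multiply the segment counts: (1,1)→(3,4): 10; (3,4)→(4,4): 1; product = 10.
That gives 10 routes.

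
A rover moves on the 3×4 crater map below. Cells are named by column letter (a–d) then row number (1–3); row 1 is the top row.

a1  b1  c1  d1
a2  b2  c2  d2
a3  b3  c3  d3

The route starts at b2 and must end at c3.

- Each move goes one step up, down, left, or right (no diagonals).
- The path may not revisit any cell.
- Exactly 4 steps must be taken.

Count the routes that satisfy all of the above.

Need simple routes of exactly 4 moves from b2 to c3 (Manhattan distance 2, so 1 moves are spent on a detour and 1 undoing it).
Enumerating: b2 b1 c1 c2 c3 | b2 a2 a3 b3 c3 | b2 c2 d2 d3 c3.
That gives 3 routes.

3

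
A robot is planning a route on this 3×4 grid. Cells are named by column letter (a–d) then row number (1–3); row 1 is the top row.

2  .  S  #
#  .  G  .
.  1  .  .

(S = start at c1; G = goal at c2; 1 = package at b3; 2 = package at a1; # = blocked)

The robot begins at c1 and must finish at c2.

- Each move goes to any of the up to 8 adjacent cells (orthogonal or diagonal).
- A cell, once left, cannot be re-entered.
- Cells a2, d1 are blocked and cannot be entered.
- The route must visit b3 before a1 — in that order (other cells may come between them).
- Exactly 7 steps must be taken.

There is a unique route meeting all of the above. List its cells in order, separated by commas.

The waypoints must appear in the order b3, a1, with no cell reused.
Route from c1: down-right 1 to d2, down-left 1 to c3, left 1 to b3, up 1 to b2, up-left 1 to a1, right 1 to b1, down-right 1 to c2 — 7 moves in all.
Check: order respected (1 at step 3, 2 at step 5); 7 moves as required.

c1, d2, c3, b3, b2, a1, b1, c2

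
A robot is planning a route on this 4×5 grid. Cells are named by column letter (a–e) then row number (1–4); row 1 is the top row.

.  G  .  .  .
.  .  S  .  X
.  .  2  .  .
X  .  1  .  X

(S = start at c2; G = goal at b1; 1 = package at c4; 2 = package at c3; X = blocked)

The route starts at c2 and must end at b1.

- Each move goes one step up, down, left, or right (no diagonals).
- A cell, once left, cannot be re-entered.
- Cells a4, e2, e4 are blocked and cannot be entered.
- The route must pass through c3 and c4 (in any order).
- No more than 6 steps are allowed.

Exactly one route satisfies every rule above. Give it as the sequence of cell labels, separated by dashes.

c2 - c3 - c4 - b4 - b3 - b2 - b1

Any route must reach c3 and c4 and still end at b1 within 6 moves, so the order of the required stops is forced.
Route from c2: 2× down (reaching c4), left to b4, 3× up (reaching b1) — 6 moves in all.
Check: all required cells visited; 6 ≤ 6 moves.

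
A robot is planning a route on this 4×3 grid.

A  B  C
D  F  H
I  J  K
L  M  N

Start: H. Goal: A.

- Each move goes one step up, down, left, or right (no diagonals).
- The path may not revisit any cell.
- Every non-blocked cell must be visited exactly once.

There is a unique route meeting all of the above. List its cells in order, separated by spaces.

Need to visit all 12 open cells exactly once, starting at H and ending at A.
Cell L has only two open neighbours (I and M), so the path must pass straight through it: one of those is the cell it's entered from and the other is where it exits.
Route from H: up 1 to C, left 1 to B, down 2 to J, right 1 to K, down 1 to N, left 2 to L, up 3 to A — 11 moves in all.
Check: all 12 open cells covered.

H C B F J K N M L I D A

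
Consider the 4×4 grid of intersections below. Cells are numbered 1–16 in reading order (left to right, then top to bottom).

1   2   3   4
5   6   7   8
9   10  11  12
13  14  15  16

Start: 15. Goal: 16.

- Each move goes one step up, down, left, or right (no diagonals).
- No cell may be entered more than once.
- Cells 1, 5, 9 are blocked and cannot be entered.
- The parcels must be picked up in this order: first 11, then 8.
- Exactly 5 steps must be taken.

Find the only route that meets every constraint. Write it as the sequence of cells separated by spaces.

15 11 7 8 12 16

The waypoints must appear in the order 11, 8, with no cell reused.
Route from 15: up 2 to 7, right 1 to 8, down 2 to 16 — 5 moves in all.
Check: order respected (11 at step 1, 8 at step 3); 5 moves as required.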